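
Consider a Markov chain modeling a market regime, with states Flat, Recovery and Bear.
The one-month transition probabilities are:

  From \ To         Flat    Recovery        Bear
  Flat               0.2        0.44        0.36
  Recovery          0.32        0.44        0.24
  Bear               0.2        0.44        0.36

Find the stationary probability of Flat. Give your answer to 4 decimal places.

0.2528

Let the stationary distribution be π with π = πP and π_1 + π_2 + π_3 = 1.
π_1 = 0.2·π_1 + 0.32·π_2 + 0.2·π_3
π_2 = 0.44·π_1 + 0.44·π_2 + 0.44·π_3
Solving with the normalization constraint gives π = (0.2528, 0.4400, 0.3072).
So the stationary probability of Flat is 0.2528.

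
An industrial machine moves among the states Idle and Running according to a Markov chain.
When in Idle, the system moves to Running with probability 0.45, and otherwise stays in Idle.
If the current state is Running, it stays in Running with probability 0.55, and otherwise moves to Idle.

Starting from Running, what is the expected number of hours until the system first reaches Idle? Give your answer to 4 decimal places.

2.2222

Let t(s) be the expected number of hours to first reach Idle from state s, with t(Idle) = 0. Conditioning on the first hour:
t(Running) = 1 + 0.55·t(Running)
Solving: t(Running) = 2.2222.
Expected hours from Running to Idle: 2.2222.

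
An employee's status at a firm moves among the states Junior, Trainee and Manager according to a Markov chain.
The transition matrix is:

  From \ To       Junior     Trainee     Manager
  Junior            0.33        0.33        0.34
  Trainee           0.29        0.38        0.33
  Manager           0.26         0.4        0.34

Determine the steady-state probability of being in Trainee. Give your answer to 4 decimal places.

0.3721

Let the stationary distribution be π with π = πP and π_1 + π_2 + π_3 = 1.
π_1 = 0.33·π_1 + 0.29·π_2 + 0.26·π_3
π_2 = 0.33·π_1 + 0.38·π_2 + 0.4·π_3
Solving with the normalization constraint gives π = (0.2916, 0.3721, 0.3363).
So the stationary probability of Trainee is 0.3721.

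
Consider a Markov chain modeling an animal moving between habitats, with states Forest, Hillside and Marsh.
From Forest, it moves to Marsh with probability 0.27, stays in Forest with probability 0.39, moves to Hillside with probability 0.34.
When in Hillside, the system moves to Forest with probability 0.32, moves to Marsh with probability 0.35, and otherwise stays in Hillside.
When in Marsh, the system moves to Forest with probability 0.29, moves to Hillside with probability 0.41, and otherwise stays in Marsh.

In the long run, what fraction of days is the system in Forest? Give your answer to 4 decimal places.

Let the stationary distribution be π with π = πP and π_1 + π_2 + π_3 = 1.
π_1 = 0.39·π_1 + 0.32·π_2 + 0.29·π_3
π_2 = 0.34·π_1 + 0.33·π_2 + 0.41·π_3
Solving with the normalization constraint gives π = (0.3342, 0.3580, 0.3079).
So the stationary probability of Forest is 0.3342.

0.3342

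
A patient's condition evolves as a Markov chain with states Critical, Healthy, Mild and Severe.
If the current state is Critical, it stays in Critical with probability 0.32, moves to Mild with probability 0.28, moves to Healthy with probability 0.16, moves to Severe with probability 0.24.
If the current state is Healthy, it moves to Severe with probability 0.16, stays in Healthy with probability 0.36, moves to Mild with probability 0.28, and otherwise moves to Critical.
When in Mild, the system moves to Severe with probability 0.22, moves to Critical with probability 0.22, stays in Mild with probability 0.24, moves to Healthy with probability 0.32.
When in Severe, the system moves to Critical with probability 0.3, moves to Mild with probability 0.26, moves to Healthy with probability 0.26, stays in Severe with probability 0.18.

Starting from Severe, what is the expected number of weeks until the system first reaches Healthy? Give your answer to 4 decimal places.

Let t(s) be the expected number of weeks to first reach Healthy from state s, with t(Healthy) = 0. Conditioning on the first week:
t(Critical) = 1 + 0.32·t(Critical) + 0.28·t(Mild) + 0.24·t(Severe)
t(Mild) = 1 + 0.22·t(Critical) + 0.24·t(Mild) + 0.22·t(Severe)
t(Severe) = 1 + 0.3·t(Critical) + 0.26·t(Mild) + 0.18·t(Severe)
Solving: t(Critical) = 4.4536, t(Mild) = 3.7763, t(Severe) = 4.0462.
Expected weeks from Severe to Healthy: 4.0462.

4.0462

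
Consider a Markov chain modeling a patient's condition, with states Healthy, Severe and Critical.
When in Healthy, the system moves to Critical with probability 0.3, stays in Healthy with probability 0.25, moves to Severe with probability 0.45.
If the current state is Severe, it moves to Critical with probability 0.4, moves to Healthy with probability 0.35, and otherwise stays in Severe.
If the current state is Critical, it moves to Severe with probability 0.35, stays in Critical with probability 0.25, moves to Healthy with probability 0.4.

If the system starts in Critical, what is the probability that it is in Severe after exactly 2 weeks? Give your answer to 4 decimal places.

0.3550

Sum over the intermediate state after 1 week:
P = P(Critical→Healthy)·P(Healthy→Severe) + P(Critical→Severe)·P(Severe→Severe) + P(Critical→Critical)·P(Critical→Severe)
  = 0.4×0.45 + 0.35×0.25 + 0.25×0.35
  = 0.1800 + 0.0875 + 0.0875 = 0.3550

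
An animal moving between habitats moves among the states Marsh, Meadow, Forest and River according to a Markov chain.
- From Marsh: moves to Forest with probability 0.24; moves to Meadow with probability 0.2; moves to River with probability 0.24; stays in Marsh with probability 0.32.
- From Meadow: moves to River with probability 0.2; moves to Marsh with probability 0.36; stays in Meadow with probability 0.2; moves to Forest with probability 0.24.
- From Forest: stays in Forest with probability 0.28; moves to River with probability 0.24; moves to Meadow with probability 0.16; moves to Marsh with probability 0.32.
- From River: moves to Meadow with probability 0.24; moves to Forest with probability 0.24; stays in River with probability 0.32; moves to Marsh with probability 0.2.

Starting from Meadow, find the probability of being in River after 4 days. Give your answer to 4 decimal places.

0.2522

Propagate the distribution vector 4 days from Meadow.
After 0 days: (0.0000, 1.0000, 0.0000, 0.0000)
After 1 day: (0.3600, 0.2000, 0.2400, 0.2000)
After 2 days: (0.3040, 0.1984, 0.2496, 0.2480)
After 3 days: (0.2982, 0.1999, 0.2500, 0.2519)
After 4 days: (0.2978, 0.2001, 0.2500, 0.2522)
P(in River after 4 days) = 0.2522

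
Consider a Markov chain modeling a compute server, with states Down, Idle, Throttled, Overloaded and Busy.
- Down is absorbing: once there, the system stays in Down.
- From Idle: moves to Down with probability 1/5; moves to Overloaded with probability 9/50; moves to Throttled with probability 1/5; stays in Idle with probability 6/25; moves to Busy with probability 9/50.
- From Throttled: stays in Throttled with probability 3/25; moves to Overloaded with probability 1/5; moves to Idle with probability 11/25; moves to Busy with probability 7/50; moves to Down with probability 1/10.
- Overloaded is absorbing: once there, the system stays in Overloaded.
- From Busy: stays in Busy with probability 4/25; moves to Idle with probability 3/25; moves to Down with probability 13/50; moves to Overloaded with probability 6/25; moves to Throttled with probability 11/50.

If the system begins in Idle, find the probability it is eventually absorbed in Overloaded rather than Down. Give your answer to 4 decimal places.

Let h(s) be the probability of absorption at Overloaded starting from transient state s. Then h(Overloaded) = 1 and h(Down) = 0. By first-step analysis:
h(Idle) = 0.2·0 + 0.24·h(Idle) + 0.2·h(Throttled) + 0.18·1 + 0.18·h(Busy)
h(Throttled) = 0.1·0 + 0.44·h(Idle) + 0.12·h(Throttled) + 0.2·1 + 0.14·h(Busy)
h(Busy) = 0.26·0 + 0.12·h(Idle) + 0.22·h(Throttled) + 0.24·1 + 0.16·h(Busy)
Solving: h(Idle) = 0.5034, h(Throttled) = 0.5592, h(Busy) = 0.5041.
Starting from Idle, the probability is 0.5034.

0.5034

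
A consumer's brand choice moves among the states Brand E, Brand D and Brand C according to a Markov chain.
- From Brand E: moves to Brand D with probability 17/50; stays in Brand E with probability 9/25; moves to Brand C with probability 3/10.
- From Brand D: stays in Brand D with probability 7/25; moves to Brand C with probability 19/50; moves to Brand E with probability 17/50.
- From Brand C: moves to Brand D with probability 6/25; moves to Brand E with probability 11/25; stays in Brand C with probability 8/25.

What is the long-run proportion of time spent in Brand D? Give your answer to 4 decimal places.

Let the stationary distribution be π with π = πP and π_1 + π_2 + π_3 = 1.
π_1 = 0.36·π_1 + 0.34·π_2 + 0.44·π_3
π_2 = 0.34·π_1 + 0.28·π_2 + 0.24·π_3
Solving with the normalization constraint gives π = (0.3806, 0.2896, 0.3298).
So the stationary probability of Brand D is 0.2896.

0.2896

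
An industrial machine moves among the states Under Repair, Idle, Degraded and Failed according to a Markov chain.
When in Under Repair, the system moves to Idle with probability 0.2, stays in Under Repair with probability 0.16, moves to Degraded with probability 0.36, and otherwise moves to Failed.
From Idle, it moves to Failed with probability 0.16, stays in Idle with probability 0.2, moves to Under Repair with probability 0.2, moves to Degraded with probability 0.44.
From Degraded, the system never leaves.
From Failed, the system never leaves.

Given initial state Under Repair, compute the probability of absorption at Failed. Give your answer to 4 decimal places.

Let h(s) be the probability of absorption at Failed starting from transient state s. Then h(Failed) = 1 and h(Degraded) = 0. By first-step analysis:
h(Under Repair) = 0.16·h(Under Repair) + 0.2·h(Idle) + 0.36·0 + 0.28·1
h(Idle) = 0.2·h(Under Repair) + 0.2·h(Idle) + 0.44·0 + 0.16·1
Solving: h(Under Repair) = 0.4051, h(Idle) = 0.3013.
Starting from Under Repair, the probability is 0.4051.

0.4051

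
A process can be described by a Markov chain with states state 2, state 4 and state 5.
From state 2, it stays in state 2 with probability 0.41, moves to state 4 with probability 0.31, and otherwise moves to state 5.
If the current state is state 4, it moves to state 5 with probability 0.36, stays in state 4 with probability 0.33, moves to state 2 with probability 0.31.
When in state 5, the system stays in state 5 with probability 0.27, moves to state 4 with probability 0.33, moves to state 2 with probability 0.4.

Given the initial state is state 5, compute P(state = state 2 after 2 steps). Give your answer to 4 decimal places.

0.3743

Sum over the intermediate state after 1 step:
P = P(state 5→state 2)·P(state 2→state 2) + P(state 5→state 4)·P(state 4→state 2) + P(state 5→state 5)·P(state 5→state 2)
  = 0.4×0.41 + 0.33×0.31 + 0.27×0.4
  = 0.1640 + 0.1023 + 0.1080 = 0.3743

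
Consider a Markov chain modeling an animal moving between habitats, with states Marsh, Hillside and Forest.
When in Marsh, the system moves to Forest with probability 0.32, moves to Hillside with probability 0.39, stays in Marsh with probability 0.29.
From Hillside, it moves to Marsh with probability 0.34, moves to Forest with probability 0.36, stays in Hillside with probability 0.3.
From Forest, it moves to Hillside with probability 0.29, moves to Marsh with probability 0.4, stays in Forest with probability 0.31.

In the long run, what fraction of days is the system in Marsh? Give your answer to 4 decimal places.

0.3427

Let the stationary distribution be π with π = πP and π_1 + π_2 + π_3 = 1.
π_1 = 0.29·π_1 + 0.34·π_2 + 0.4·π_3
π_2 = 0.39·π_1 + 0.3·π_2 + 0.29·π_3
Solving with the normalization constraint gives π = (0.3427, 0.3275, 0.3298).
So the stationary probability of Marsh is 0.3427.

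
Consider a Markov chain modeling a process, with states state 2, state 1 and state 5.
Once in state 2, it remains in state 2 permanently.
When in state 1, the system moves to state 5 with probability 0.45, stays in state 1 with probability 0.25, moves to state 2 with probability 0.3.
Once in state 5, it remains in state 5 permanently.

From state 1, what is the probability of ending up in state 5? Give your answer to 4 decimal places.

Let h(s) be the probability of absorption at state 5 starting from transient state s. Then h(state 5) = 1 and h(state 2) = 0. By first-step analysis:
h(state 1) = 0.3·0 + 0.25·h(state 1) + 0.45·1
Solving: h(state 1) = 0.6000.
Starting from state 1, the probability is 0.6000.

0.6000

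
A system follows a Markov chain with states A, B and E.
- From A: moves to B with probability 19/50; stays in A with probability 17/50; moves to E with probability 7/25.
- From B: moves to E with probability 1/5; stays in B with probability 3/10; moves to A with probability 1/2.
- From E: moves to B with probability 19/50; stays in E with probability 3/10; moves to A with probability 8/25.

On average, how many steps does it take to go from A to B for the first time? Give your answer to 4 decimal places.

Let t(s) be the expected number of steps to first reach B from state s, with t(B) = 0. Conditioning on the first step:
t(A) = 1 + 0.34·t(A) + 0.28·t(E)
t(E) = 1 + 0.32·t(A) + 0.3·t(E)
Solving: t(A) = 2.6316, t(E) = 2.6316.
Expected steps from A to B: 2.6316.

2.6316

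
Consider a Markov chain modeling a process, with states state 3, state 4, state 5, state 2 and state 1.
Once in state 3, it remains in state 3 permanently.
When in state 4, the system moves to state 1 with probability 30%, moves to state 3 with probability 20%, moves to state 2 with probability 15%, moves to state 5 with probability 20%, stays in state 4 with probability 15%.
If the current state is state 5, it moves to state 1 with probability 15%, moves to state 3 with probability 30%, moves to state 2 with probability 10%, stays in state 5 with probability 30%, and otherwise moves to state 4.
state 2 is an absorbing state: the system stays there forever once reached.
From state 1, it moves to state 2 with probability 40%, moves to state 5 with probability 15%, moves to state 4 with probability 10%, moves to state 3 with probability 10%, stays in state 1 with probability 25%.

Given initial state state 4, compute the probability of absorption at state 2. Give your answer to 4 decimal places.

0.5105

Let h(s) be the probability of absorption at state 2 starting from transient state s. Then h(state 2) = 1 and h(state 3) = 0. By first-step analysis:
h(state 4) = 0.2·0 + 0.15·h(state 4) + 0.2·h(state 5) + 0.15·1 + 0.3·h(state 1)
h(state 5) = 0.3·0 + 0.15·h(state 4) + 0.3·h(state 5) + 0.1·1 + 0.15·h(state 1)
h(state 1) = 0.1·0 + 0.1·h(state 4) + 0.15·h(state 5) + 0.4·1 + 0.25·h(state 1)
Solving: h(state 4) = 0.5105, h(state 5) = 0.3982, h(state 1) = 0.6810.
Starting from state 4, the probability is 0.5105.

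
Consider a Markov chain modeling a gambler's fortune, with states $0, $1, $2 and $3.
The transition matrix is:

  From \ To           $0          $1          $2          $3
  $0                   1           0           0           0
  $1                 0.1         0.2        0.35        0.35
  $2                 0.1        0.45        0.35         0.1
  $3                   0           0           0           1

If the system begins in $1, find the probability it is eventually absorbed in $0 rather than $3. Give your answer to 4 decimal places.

Let h(s) be the probability of absorption at $0 starting from transient state s. Then h($0) = 1 and h($3) = 0. By first-step analysis:
h($1) = 0.1·1 + 0.2·h($1) + 0.35·h($2) + 0.35·0
h($2) = 0.1·1 + 0.45·h($1) + 0.35·h($2) + 0.1·0
Solving: h($1) = 0.2759, h($2) = 0.3448.
Starting from $1, the probability is 0.2759.

0.2759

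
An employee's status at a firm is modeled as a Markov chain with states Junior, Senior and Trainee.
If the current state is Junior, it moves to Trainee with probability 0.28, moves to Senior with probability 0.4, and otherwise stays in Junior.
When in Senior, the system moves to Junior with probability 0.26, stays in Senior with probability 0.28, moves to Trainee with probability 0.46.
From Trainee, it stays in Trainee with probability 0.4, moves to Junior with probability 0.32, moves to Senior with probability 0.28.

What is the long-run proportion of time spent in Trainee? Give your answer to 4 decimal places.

0.3828

Let the stationary distribution be π with π = πP and π_1 + π_2 + π_3 = 1.
π_1 = 0.32·π_1 + 0.26·π_2 + 0.32·π_3
π_2 = 0.4·π_1 + 0.28·π_2 + 0.28·π_3
Solving with the normalization constraint gives π = (0.3010, 0.3161, 0.3828).
So the stationary probability of Trainee is 0.3828.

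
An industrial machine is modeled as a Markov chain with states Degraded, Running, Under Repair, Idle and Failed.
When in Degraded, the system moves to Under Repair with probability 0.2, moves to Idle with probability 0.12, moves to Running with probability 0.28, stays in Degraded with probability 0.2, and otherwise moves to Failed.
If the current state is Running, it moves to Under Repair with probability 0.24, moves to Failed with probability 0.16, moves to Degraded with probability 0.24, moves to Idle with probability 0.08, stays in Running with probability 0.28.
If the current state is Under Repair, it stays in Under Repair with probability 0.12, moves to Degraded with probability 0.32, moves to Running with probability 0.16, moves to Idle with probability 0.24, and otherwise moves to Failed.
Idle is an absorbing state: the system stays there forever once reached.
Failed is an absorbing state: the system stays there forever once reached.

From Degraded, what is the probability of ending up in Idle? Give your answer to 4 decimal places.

Let h(s) be the probability of absorption at Idle starting from transient state s. Then h(Idle) = 1 and h(Failed) = 0. By first-step analysis:
h(Degraded) = 0.2·h(Degraded) + 0.28·h(Running) + 0.2·h(Under Repair) + 0.12·1 + 0.2·0
h(Running) = 0.24·h(Degraded) + 0.28·h(Running) + 0.24·h(Under Repair) + 0.08·1 + 0.16·0
h(Under Repair) = 0.32·h(Degraded) + 0.16·h(Running) + 0.12·h(Under Repair) + 0.24·1 + 0.16·0
Solving: h(Degraded) = 0.4225, h(Running) = 0.4195, h(Under Repair) = 0.5026.
Starting from Degraded, the probability is 0.4225.

0.4225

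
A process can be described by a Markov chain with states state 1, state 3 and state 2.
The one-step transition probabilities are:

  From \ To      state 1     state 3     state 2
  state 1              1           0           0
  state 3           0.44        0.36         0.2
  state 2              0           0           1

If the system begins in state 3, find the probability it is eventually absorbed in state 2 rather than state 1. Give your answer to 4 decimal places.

Let h(s) be the probability of absorption at state 2 starting from transient state s. Then h(state 2) = 1 and h(state 1) = 0. By first-step analysis:
h(state 3) = 0.44·0 + 0.36·h(state 3) + 0.2·1
Solving: h(state 3) = 0.3125.
Starting from state 3, the probability is 0.3125.

0.3125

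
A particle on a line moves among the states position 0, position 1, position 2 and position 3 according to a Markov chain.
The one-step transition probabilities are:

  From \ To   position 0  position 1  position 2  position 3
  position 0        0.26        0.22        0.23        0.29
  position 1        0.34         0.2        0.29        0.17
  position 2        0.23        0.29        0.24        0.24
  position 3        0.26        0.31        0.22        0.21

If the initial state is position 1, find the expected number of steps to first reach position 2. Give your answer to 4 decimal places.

Let t(s) be the expected number of steps to first reach position 2 from state s, with t(position 2) = 0. Conditioning on the first step:
t(position 0) = 1 + 0.26·t(position 0) + 0.22·t(position 1) + 0.29·t(position 3)
t(position 1) = 1 + 0.34·t(position 0) + 0.2·t(position 1) + 0.17·t(position 3)
t(position 3) = 1 + 0.26·t(position 0) + 0.31·t(position 1) + 0.21·t(position 3)
Solving: t(position 0) = 4.1356, t(position 1) = 3.8903, t(position 3) = 4.1535.
Expected steps from position 1 to position 2: 3.8903.

3.8903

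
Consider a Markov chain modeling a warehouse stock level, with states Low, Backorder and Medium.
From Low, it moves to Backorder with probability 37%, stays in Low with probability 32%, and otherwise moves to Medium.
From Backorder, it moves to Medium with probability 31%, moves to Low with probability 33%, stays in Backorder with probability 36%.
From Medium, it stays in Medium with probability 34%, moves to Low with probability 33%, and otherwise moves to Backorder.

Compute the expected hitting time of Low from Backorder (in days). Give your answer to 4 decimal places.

3.0303

Let t(s) be the expected number of days to first reach Low from state s, with t(Low) = 0. Conditioning on the first day:
t(Backorder) = 1 + 0.36·t(Backorder) + 0.31·t(Medium)
t(Medium) = 1 + 0.33·t(Backorder) + 0.34·t(Medium)
Solving: t(Backorder) = 3.0303, t(Medium) = 3.0303.
Expected days from Backorder to Low: 3.0303.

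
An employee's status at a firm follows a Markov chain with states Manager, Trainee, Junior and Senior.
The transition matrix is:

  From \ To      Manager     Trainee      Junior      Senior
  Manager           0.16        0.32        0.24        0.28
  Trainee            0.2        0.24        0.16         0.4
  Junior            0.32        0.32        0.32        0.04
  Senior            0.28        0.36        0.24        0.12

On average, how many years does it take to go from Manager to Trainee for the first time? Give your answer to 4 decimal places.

3.0535

Let t(s) be the expected number of years to first reach Trainee from state s, with t(Trainee) = 0. Conditioning on the first year:
t(Manager) = 1 + 0.16·t(Manager) + 0.24·t(Junior) + 0.28·t(Senior)
t(Junior) = 1 + 0.32·t(Manager) + 0.32·t(Junior) + 0.04·t(Senior)
t(Senior) = 1 + 0.28·t(Manager) + 0.24·t(Junior) + 0.12·t(Senior)
Solving: t(Manager) = 3.0535, t(Junior) = 3.0809, t(Senior) = 2.9482.
Expected years from Manager to Trainee: 3.0535.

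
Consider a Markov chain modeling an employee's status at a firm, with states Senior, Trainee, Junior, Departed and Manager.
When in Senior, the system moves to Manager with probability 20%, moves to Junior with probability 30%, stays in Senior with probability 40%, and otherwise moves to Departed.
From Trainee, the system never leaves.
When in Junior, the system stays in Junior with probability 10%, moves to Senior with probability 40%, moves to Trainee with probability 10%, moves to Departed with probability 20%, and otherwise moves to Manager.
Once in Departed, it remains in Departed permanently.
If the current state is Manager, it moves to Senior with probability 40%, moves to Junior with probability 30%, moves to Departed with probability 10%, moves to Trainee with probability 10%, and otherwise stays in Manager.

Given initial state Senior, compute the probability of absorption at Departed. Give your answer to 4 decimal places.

Let h(s) be the probability of absorption at Departed starting from transient state s. Then h(Departed) = 1 and h(Trainee) = 0. By first-step analysis:
h(Senior) = 0.4·h(Senior) + 0.3·h(Junior) + 0.1·1 + 0.2·h(Manager)
h(Junior) = 0.4·h(Senior) + 0.1·0 + 0.1·h(Junior) + 0.2·1 + 0.2·h(Manager)
h(Manager) = 0.4·h(Senior) + 0.1·0 + 0.3·h(Junior) + 0.1·1 + 0.1·h(Manager)
Solving: h(Senior) = 0.7432, h(Junior) = 0.7027, h(Manager) = 0.6757.
Starting from Senior, the probability is 0.7432.

0.7432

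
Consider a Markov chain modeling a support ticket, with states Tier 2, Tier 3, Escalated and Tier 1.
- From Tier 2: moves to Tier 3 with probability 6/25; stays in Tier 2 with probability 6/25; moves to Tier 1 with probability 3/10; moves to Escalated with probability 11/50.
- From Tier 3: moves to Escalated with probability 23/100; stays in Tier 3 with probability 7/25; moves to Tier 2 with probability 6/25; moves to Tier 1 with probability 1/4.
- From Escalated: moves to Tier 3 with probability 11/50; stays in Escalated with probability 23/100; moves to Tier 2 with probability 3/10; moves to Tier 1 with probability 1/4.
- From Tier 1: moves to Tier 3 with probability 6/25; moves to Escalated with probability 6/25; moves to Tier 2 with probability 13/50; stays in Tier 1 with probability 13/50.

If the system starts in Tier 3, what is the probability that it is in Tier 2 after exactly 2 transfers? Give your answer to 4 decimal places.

0.2588

Propagate the distribution vector 2 transfers from Tier 3.
After 0 transfers: (0.0000, 1.0000, 0.0000, 0.0000)
After 1 transfer: (0.2400, 0.2800, 0.2300, 0.2500)
After 2 transfers: (0.2588, 0.2466, 0.2301, 0.2645)
P(in Tier 2 after 2 transfers) = 0.2588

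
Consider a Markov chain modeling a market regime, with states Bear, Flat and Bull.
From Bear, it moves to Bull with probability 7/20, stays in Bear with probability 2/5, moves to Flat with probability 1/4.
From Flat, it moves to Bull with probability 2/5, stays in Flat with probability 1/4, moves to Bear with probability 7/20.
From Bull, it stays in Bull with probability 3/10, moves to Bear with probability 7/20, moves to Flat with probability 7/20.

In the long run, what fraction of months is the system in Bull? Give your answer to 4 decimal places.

0.3469

Let the stationary distribution be π with π = πP and π_1 + π_2 + π_3 = 1.
π_1 = 0.4·π_1 + 0.35·π_2 + 0.35·π_3
π_2 = 0.25·π_1 + 0.25·π_2 + 0.35·π_3
Solving with the normalization constraint gives π = (0.3684, 0.2847, 0.3469).
So the stationary probability of Bull is 0.3469.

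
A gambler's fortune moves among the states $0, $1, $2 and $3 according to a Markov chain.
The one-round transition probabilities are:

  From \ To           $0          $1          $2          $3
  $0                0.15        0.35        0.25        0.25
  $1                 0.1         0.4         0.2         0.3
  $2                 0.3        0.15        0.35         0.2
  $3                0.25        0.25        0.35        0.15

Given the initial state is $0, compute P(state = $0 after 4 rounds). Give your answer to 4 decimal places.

Propagate the distribution vector 4 rounds from $0.
After 0 rounds: (1.0000, 0.0000, 0.0000, 0.0000)
After 1 round: (0.1500, 0.3500, 0.2500, 0.2500)
After 2 rounds: (0.1950, 0.2925, 0.2825, 0.2300)
After 3 rounds: (0.2008, 0.2851, 0.2866, 0.2275)
After 4 rounds: (0.2015, 0.2842, 0.2872, 0.2272)
P(in $0 after 4 rounds) = 0.2015

0.2015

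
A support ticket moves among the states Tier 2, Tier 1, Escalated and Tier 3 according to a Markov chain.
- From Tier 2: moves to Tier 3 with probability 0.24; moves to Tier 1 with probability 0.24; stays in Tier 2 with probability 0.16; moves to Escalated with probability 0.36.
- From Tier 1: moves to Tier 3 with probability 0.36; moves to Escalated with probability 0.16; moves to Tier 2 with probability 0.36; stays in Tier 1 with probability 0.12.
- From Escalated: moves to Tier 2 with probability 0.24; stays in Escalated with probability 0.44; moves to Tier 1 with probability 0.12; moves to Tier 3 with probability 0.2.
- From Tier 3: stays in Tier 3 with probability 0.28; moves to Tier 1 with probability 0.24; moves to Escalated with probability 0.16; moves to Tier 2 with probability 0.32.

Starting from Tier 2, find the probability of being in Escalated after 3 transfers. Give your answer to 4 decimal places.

0.2970

Propagate the distribution vector 3 transfers from Tier 2.
After 0 transfers: (1.0000, 0.0000, 0.0000, 0.0000)
After 1 transfer: (0.1600, 0.2400, 0.3600, 0.2400)
After 2 transfers: (0.2752, 0.1680, 0.2928, 0.2640)
After 3 transfers: (0.2593, 0.1847, 0.2970, 0.2590)
P(in Escalated after 3 transfers) = 0.2970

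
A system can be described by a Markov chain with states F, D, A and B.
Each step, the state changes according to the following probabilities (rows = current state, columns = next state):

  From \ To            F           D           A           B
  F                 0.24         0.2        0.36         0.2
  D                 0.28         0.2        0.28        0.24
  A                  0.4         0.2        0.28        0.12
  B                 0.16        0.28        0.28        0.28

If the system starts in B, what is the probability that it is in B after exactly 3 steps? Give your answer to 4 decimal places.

0.2024

Propagate the distribution vector 3 steps from B.
After 0 steps: (0.0000, 0.0000, 0.0000, 1.0000)
After 1 step: (0.1600, 0.2800, 0.2800, 0.2800)
After 2 steps: (0.2736, 0.2224, 0.2928, 0.2112)
After 3 steps: (0.2788, 0.2169, 0.3019, 0.2024)
P(in B after 3 steps) = 0.2024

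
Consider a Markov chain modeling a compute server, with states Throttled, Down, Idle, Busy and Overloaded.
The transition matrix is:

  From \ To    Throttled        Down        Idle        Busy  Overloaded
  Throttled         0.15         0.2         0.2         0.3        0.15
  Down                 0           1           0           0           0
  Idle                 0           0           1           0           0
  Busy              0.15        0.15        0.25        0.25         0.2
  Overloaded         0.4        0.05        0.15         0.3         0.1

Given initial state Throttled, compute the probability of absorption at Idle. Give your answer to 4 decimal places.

0.5600

Let h(s) be the probability of absorption at Idle starting from transient state s. Then h(Idle) = 1 and h(Down) = 0. By first-step analysis:
h(Throttled) = 0.15·h(Throttled) + 0.2·0 + 0.2·1 + 0.3·h(Busy) + 0.15·h(Overloaded)
h(Busy) = 0.15·h(Throttled) + 0.15·0 + 0.25·1 + 0.25·h(Busy) + 0.2·h(Overloaded)
h(Overloaded) = 0.4·h(Throttled) + 0.05·0 + 0.15·1 + 0.3·h(Busy) + 0.1·h(Overloaded)
Solving: h(Throttled) = 0.5600, h(Busy) = 0.6104, h(Overloaded) = 0.6190.
Starting from Throttled, the probability is 0.5600.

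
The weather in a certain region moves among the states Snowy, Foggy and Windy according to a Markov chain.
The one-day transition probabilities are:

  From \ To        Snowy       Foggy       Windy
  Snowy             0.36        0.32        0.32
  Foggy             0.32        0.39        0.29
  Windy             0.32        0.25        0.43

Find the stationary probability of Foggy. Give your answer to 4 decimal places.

0.3178

Let the stationary distribution be π with π = πP and π_1 + π_2 + π_3 = 1.
π_1 = 0.36·π_1 + 0.32·π_2 + 0.32·π_3
π_2 = 0.32·π_1 + 0.39·π_2 + 0.25·π_3
Solving with the normalization constraint gives π = (0.3333, 0.3178, 0.3488).
So the stationary probability of Foggy is 0.3178.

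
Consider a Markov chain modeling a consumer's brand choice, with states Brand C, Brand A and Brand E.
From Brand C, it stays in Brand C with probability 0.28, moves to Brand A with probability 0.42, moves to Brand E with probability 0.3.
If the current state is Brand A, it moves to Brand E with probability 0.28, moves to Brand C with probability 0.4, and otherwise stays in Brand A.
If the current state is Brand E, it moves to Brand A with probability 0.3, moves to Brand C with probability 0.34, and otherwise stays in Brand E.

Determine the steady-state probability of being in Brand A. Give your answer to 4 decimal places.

Let the stationary distribution be π with π = πP and π_1 + π_2 + π_3 = 1.
π_1 = 0.28·π_1 + 0.4·π_2 + 0.34·π_3
π_2 = 0.42·π_1 + 0.32·π_2 + 0.3·π_3
Solving with the normalization constraint gives π = (0.3404, 0.3478, 0.3117).
So the stationary probability of Brand A is 0.3478.

0.3478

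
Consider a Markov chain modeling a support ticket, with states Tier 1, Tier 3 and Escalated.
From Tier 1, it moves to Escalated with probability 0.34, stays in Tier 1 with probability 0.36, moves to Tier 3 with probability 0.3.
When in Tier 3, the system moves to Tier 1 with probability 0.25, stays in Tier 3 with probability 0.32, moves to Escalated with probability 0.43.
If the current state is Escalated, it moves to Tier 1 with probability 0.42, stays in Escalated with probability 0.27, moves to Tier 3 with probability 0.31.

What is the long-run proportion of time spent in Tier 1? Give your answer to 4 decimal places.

0.3466

Let the stationary distribution be π with π = πP and π_1 + π_2 + π_3 = 1.
π_1 = 0.36·π_1 + 0.25·π_2 + 0.42·π_3
π_2 = 0.3·π_1 + 0.32·π_2 + 0.31·π_3
Solving with the normalization constraint gives π = (0.3466, 0.3096, 0.3438).
So the stationary probability of Tier 1 is 0.3466.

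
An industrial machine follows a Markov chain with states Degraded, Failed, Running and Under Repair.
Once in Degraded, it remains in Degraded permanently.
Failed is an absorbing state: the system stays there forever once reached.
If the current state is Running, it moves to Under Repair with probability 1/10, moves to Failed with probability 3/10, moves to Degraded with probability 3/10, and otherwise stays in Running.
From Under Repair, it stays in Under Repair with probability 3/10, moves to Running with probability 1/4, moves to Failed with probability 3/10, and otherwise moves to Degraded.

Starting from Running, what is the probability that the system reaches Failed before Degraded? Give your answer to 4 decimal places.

0.5161

Let h(s) be the probability of absorption at Failed starting from transient state s. Then h(Failed) = 1 and h(Degraded) = 0. By first-step analysis:
h(Running) = 0.3·0 + 0.3·1 + 0.3·h(Running) + 0.1·h(Under Repair)
h(Under Repair) = 0.15·0 + 0.3·1 + 0.25·h(Running) + 0.3·h(Under Repair)
Solving: h(Running) = 0.5161, h(Under Repair) = 0.6129.
Starting from Running, the probability is 0.5161.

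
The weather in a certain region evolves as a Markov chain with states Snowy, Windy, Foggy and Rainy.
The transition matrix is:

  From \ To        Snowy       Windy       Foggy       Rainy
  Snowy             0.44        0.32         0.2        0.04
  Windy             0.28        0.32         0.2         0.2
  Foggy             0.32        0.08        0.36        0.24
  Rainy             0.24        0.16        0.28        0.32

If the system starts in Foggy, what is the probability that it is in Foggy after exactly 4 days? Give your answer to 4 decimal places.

Propagate the distribution vector 4 days from Foggy.
After 0 days: (0.0000, 0.0000, 1.0000, 0.0000)
After 1 day: (0.3200, 0.0800, 0.3600, 0.2400)
After 2 days: (0.3360, 0.1952, 0.2768, 0.1920)
After 3 days: (0.3372, 0.2228, 0.2596, 0.1804)
After 4 days: (0.3371, 0.2288, 0.2560, 0.1781)
P(in Foggy after 4 days) = 0.2560

0.2560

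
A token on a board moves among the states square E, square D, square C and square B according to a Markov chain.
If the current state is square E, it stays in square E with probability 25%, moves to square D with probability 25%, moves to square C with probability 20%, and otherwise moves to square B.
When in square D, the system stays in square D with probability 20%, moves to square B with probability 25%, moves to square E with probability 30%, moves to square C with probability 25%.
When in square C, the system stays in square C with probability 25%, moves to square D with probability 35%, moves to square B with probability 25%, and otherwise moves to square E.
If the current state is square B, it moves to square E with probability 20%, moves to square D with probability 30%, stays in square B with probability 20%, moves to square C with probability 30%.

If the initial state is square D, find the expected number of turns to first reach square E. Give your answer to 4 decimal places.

4.2211

Let t(s) be the expected number of turns to first reach square E from state s, with t(square E) = 0. Conditioning on the first turn:
t(square D) = 1 + 0.2·t(square D) + 0.25·t(square C) + 0.25·t(square B)
t(square C) = 1 + 0.35·t(square D) + 0.25·t(square C) + 0.25·t(square B)
t(square B) = 1 + 0.3·t(square D) + 0.3·t(square C) + 0.2·t(square B)
Solving: t(square D) = 4.2211, t(square C) = 4.8543, t(square B) = 4.6533.
Expected turns from square D to square E: 4.2211.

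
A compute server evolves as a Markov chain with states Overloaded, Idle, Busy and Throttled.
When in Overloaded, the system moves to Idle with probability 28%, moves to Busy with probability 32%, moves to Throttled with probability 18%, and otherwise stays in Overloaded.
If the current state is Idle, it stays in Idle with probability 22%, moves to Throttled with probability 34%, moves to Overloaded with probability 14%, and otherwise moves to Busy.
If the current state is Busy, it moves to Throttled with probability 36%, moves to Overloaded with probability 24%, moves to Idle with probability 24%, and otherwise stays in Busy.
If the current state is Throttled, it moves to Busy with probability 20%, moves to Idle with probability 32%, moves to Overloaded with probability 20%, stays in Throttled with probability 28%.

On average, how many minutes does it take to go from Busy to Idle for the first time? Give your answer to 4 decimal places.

3.6680

Let t(s) be the expected number of minutes to first reach Idle from state s, with t(Idle) = 0. Conditioning on the first minute:
t(Overloaded) = 1 + 0.22·t(Overloaded) + 0.32·t(Busy) + 0.18·t(Throttled)
t(Busy) = 1 + 0.24·t(Overloaded) + 0.16·t(Busy) + 0.36·t(Throttled)
t(Throttled) = 1 + 0.2·t(Overloaded) + 0.2·t(Busy) + 0.28·t(Throttled)
Solving: t(Overloaded) = 3.5714, t(Busy) = 3.6680, t(Throttled) = 3.3998.
Expected minutes from Busy to Idle: 3.6680.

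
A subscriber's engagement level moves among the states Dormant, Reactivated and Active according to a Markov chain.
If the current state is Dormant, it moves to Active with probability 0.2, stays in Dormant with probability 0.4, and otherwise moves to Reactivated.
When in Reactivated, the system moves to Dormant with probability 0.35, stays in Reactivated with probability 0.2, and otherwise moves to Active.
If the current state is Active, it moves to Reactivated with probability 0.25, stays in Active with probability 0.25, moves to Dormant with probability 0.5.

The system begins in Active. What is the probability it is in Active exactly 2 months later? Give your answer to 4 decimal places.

0.2750

Sum over the intermediate state after 1 month:
P = P(Active→Dormant)·P(Dormant→Active) + P(Active→Reactivated)·P(Reactivated→Active) + P(Active→Active)·P(Active→Active)
  = 0.5×0.2 + 0.25×0.45 + 0.25×0.25
  = 0.1000 + 0.1125 + 0.0625 = 0.2750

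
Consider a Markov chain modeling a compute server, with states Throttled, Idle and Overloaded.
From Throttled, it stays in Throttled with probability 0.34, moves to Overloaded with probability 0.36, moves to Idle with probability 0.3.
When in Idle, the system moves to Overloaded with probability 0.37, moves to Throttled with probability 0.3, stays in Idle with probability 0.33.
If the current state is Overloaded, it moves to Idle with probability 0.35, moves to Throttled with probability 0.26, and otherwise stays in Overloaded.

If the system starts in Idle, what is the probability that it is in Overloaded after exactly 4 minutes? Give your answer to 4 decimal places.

0.3745

Propagate the distribution vector 4 minutes from Idle.
After 0 minutes: (0.0000, 1.0000, 0.0000)
After 1 minute: (0.3000, 0.3300, 0.3700)
After 2 minutes: (0.2972, 0.3284, 0.3744)
After 3 minutes: (0.2969, 0.3286, 0.3745)
After 4 minutes: (0.2969, 0.3286, 0.3745)
P(in Overloaded after 4 minutes) = 0.3745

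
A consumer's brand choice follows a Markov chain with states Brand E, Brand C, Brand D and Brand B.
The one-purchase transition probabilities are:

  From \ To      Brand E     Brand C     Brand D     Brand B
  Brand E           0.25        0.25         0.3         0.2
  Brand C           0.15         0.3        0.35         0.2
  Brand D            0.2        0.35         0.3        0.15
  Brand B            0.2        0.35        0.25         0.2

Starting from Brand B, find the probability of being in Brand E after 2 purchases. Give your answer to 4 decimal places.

Propagate the distribution vector 2 purchases from Brand B.
After 0 purchases: (0.0000, 0.0000, 0.0000, 1.0000)
After 1 purchase: (0.2000, 0.3500, 0.2500, 0.2000)
After 2 purchases: (0.1925, 0.3125, 0.3075, 0.1875)
P(in Brand E after 2 purchases) = 0.1925

0.1925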